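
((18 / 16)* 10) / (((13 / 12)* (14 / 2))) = 135 / 91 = 1.48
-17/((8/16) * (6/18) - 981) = 102/5885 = 0.02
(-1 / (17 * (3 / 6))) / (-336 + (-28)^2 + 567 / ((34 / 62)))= -2 / 25193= -0.00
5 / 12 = 0.42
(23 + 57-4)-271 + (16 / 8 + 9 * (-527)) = -4936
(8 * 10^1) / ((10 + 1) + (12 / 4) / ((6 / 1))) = 160 / 23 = 6.96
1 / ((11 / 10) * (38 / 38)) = 10 / 11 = 0.91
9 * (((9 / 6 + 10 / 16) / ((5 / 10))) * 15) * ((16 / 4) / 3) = 765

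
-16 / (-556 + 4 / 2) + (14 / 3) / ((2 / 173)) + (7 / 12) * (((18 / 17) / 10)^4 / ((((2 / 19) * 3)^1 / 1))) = 140094447526267 / 347029755000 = 403.70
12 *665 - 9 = 7971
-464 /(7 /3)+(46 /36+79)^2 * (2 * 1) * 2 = 14503423 /567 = 25579.23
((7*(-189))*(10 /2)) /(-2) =6615 /2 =3307.50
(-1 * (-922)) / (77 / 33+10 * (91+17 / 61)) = 168726 / 167467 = 1.01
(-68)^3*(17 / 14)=-2672672 / 7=-381810.29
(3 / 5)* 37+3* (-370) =-5439 / 5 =-1087.80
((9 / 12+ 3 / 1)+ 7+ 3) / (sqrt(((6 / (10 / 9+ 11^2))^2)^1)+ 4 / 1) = 3.40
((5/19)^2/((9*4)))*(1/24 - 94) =-56375/311904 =-0.18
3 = 3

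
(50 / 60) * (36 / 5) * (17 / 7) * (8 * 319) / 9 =86768 / 21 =4131.81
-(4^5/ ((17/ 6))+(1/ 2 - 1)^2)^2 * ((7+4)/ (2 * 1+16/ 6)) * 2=-616624.95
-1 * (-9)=9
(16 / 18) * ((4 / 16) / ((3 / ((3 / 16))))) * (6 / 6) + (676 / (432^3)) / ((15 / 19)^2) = 63046609 / 4534963200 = 0.01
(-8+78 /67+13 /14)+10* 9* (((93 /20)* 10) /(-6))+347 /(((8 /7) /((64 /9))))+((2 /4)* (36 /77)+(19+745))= 103073924 /46431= 2219.94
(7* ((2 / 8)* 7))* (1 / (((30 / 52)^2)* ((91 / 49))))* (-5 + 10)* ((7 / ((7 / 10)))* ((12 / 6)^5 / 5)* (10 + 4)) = 3995264 / 45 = 88783.64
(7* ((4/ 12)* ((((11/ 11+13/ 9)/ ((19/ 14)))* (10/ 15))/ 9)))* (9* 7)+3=34801/ 1539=22.61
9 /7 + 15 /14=33 /14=2.36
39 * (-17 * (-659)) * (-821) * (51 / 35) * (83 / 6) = -506138197227 / 70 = -7230545674.67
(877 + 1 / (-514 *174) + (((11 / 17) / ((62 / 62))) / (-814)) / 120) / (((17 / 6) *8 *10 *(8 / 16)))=986716959727 / 127511886400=7.74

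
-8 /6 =-4 /3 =-1.33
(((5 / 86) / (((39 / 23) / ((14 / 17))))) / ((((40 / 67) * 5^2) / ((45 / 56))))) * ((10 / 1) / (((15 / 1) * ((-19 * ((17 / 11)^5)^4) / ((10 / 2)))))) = -1036707742191074974178741 / 23482413762882104061672507896224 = -0.00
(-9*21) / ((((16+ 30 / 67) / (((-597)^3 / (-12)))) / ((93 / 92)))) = -83525925039669 / 405536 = -205964267.14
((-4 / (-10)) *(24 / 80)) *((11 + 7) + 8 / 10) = 282 / 125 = 2.26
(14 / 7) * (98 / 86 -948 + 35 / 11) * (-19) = 16961680 / 473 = 35859.79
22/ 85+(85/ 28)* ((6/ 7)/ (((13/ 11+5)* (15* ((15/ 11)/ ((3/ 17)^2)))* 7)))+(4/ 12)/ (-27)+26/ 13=721534019/ 321171480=2.25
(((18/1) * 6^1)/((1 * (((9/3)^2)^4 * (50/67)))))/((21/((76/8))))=0.01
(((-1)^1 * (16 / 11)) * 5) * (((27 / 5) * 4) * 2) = -3456 / 11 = -314.18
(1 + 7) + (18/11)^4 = 15.17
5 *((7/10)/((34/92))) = 161/17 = 9.47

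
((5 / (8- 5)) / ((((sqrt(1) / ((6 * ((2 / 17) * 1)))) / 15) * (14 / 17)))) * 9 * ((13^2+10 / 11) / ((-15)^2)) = 145.64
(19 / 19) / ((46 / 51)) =1.11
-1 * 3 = -3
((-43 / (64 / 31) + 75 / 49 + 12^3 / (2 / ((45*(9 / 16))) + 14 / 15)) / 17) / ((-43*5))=-216988627 / 469945280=-0.46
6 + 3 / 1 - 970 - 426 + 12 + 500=-875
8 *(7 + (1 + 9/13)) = 904/13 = 69.54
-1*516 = -516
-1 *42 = -42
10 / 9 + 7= 73 / 9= 8.11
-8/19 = -0.42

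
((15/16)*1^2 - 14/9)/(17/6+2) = -89/696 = -0.13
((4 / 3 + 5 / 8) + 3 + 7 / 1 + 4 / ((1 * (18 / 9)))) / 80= 67 / 384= 0.17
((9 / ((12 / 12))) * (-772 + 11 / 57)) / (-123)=1073 / 19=56.47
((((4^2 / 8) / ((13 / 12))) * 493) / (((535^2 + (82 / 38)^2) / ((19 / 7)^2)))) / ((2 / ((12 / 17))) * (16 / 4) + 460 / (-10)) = -578234277 / 855666670586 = -0.00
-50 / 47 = -1.06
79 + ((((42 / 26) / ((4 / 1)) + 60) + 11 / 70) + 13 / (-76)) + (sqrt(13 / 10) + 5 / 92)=sqrt(130) / 10 + 110905617 / 795340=140.58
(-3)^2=9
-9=-9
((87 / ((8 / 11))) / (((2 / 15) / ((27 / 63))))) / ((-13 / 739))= -31825035 / 1456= -21857.85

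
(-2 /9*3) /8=-1 /12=-0.08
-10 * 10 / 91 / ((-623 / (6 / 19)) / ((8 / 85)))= 960 / 18311839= 0.00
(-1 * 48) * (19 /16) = -57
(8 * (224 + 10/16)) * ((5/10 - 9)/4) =-30549/8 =-3818.62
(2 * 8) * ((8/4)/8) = 4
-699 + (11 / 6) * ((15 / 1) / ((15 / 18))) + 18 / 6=-663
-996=-996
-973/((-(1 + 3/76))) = 73948/79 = 936.05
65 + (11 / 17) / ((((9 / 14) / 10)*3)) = 31375 / 459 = 68.36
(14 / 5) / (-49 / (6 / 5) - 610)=-84 / 19525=-0.00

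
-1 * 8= -8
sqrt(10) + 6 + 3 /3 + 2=sqrt(10) + 9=12.16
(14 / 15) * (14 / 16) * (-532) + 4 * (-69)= -10657 / 15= -710.47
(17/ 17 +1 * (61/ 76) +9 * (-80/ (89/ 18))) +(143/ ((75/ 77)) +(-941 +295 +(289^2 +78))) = 42083577779/ 507300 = 82956.00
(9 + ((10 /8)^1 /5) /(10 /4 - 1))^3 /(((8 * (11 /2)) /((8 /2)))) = 15125 /216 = 70.02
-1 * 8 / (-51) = 8 / 51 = 0.16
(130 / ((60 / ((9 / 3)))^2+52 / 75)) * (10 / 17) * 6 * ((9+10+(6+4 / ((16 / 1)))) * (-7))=-51699375 / 255442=-202.39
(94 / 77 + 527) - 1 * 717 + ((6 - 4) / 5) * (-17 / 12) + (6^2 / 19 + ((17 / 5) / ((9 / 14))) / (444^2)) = -243282476743 / 1297844856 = -187.45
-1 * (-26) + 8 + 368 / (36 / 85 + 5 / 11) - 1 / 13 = 4835101 / 10673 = 453.02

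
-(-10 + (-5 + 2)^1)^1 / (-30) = -13 / 30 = -0.43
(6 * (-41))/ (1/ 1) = -246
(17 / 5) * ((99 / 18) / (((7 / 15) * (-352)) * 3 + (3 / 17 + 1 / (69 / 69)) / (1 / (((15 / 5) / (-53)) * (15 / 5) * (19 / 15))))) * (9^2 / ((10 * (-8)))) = 13647447 / 355392640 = 0.04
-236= -236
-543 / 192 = -181 / 64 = -2.83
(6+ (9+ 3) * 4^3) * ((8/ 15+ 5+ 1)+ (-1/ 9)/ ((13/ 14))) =322672/ 65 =4964.18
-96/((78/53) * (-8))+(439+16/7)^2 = 124050167/637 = 194741.24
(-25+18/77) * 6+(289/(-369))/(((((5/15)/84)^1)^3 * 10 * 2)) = -9894427194/15785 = -626824.66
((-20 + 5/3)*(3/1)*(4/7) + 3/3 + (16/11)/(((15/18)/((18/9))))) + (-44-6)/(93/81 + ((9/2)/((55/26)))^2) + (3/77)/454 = -1447788220941/40496920310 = -35.75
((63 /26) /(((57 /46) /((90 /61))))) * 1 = 43470 /15067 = 2.89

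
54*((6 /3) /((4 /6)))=162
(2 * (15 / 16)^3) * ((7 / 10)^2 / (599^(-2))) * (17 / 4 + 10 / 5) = 59336715375 / 32768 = 1810812.85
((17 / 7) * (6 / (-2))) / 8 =-51 / 56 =-0.91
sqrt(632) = 2 *sqrt(158) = 25.14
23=23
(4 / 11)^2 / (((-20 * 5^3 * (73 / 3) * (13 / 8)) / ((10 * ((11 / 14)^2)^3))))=-43923 / 13956112625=-0.00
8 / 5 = 1.60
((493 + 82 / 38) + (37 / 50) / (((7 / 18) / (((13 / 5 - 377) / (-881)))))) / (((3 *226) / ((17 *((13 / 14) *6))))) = 802698093912 / 11585480375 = 69.28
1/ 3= 0.33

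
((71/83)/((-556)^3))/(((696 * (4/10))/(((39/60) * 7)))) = -6461/79433133256704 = -0.00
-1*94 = -94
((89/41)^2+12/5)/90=59777/756450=0.08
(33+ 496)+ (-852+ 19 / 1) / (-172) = 91821 / 172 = 533.84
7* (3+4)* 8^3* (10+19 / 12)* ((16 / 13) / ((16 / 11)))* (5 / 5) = 9589888 / 39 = 245894.56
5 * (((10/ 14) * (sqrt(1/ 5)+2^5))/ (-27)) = -4.29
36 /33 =12 /11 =1.09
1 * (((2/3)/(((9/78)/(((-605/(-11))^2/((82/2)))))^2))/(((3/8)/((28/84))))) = 98973160000/408483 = 242294.44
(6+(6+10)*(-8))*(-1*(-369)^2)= 16611642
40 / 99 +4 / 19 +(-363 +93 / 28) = -18911183 / 52668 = -359.06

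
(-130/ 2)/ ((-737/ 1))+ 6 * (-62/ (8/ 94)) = -4370.91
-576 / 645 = -192 / 215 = -0.89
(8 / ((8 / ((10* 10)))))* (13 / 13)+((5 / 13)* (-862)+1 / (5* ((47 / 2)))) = -707324 / 3055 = -231.53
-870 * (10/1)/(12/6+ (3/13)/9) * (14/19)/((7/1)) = -678600/1501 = -452.10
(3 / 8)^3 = 27 / 512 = 0.05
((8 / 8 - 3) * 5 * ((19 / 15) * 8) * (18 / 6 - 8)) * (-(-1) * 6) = 3040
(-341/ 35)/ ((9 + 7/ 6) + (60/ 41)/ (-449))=-37664814/ 39290615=-0.96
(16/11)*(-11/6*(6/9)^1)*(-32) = 512/9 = 56.89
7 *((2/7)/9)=0.22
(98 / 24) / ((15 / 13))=637 / 180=3.54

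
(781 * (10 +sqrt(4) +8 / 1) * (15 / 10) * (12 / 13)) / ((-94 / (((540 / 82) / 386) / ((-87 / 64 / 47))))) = 135.72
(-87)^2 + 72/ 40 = 37854/ 5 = 7570.80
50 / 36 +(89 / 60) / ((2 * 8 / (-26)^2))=46123 / 720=64.06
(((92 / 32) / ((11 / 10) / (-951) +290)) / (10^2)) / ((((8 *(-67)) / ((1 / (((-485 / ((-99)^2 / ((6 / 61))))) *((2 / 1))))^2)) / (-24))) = 2606078819865411 / 55634607976544000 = 0.05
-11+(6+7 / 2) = -3 / 2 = -1.50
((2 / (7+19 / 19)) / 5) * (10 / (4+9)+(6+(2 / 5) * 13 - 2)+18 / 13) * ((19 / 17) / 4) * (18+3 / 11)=2.90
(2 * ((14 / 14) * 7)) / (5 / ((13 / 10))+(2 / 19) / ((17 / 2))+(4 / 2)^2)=4199 / 2357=1.78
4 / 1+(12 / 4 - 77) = -70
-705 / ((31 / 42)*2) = -14805 / 31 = -477.58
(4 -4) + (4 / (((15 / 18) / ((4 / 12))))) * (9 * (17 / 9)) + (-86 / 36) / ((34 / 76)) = 16723 / 765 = 21.86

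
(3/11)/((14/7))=3/22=0.14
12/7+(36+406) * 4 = 12388/7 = 1769.71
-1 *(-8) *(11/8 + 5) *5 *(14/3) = 1190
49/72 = 0.68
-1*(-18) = 18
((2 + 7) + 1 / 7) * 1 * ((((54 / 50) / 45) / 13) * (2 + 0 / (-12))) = 384 / 11375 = 0.03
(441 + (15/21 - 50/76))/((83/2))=117321/11039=10.63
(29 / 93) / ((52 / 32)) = 232 / 1209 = 0.19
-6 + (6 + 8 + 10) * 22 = 522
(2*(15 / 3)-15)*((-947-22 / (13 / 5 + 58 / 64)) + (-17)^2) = 169390 / 51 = 3321.37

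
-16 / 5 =-3.20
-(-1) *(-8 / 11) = -8 / 11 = -0.73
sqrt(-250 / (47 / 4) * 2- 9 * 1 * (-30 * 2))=2 * sqrt(274715) / 47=22.30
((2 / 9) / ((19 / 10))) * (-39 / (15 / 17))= -884 / 171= -5.17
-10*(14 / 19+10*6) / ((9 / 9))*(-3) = 34620 / 19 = 1822.11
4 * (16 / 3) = 64 / 3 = 21.33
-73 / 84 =-0.87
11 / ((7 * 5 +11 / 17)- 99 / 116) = 21692 / 68613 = 0.32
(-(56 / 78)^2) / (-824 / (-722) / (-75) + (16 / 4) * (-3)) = 442225 / 10308324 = 0.04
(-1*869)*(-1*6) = 5214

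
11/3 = 3.67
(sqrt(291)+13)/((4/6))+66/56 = 579/28+3 * sqrt(291)/2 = 46.27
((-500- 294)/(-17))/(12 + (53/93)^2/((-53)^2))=6867306/1764413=3.89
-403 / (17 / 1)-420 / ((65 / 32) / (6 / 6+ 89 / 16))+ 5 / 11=-3355204 / 2431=-1380.17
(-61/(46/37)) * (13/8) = -29341/368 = -79.73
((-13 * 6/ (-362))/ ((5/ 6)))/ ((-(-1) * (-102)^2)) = 13/ 523090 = 0.00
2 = 2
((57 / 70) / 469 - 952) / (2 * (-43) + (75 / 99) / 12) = 6188312394 / 558618865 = 11.08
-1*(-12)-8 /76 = 226 /19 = 11.89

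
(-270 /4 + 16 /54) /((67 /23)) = -83467 /3618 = -23.07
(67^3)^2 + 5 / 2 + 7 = 180916764357 / 2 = 90458382178.50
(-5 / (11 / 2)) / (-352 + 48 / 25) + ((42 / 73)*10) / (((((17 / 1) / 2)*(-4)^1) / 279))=-2820133115 / 59736776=-47.21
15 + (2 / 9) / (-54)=15.00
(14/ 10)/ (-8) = -7/ 40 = -0.18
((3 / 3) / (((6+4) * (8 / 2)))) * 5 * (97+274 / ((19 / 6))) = 22.94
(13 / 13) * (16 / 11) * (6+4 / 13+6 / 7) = 10432 / 1001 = 10.42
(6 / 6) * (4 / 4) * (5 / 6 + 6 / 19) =1.15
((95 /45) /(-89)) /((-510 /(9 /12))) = 0.00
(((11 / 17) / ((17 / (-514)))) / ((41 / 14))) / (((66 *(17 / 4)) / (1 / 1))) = -14392 / 604299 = -0.02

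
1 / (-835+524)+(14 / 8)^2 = 15223 / 4976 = 3.06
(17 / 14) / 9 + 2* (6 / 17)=1801 / 2142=0.84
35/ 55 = 0.64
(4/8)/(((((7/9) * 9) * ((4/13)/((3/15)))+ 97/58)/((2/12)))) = 377/56286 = 0.01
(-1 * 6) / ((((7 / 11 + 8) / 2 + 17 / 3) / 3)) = -1188 / 659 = -1.80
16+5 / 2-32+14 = 1 / 2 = 0.50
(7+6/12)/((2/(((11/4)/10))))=33/32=1.03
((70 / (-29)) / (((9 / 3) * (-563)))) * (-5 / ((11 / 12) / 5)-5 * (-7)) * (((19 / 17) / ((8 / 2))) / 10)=665 / 2155164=0.00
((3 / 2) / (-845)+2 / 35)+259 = 612925 / 2366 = 259.06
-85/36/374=-5/792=-0.01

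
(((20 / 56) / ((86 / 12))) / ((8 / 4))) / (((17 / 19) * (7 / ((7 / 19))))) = 15 / 10234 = 0.00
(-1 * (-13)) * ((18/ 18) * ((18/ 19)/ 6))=39/ 19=2.05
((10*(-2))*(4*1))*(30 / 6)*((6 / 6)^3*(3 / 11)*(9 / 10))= -1080 / 11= -98.18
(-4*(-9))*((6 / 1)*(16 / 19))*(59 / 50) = 101952 / 475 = 214.64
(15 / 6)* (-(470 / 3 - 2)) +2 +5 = -1139 / 3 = -379.67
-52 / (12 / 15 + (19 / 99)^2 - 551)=1274130 / 13480373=0.09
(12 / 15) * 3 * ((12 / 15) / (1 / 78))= 3744 / 25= 149.76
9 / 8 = 1.12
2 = 2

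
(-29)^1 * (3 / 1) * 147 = -12789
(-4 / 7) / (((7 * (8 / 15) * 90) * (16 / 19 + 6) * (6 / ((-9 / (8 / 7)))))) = 19 / 58240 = 0.00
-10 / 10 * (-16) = 16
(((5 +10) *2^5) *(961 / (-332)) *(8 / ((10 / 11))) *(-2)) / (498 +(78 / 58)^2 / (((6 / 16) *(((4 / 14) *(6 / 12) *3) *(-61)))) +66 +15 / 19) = 1978320873408 / 45677490845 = 43.31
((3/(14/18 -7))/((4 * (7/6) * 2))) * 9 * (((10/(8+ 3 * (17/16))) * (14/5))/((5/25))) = -7290/1253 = -5.82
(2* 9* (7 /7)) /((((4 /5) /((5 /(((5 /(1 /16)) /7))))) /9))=2835 /32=88.59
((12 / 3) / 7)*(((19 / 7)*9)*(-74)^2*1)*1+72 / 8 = 3746025 / 49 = 76449.49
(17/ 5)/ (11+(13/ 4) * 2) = 34/ 175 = 0.19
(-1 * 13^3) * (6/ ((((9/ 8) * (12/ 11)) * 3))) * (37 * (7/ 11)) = -2276092/ 27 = -84299.70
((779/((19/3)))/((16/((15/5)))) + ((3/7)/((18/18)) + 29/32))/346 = 5465/77504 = 0.07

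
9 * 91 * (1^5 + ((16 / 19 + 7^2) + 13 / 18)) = 1604785 / 38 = 42231.18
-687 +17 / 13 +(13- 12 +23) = -8602 / 13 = -661.69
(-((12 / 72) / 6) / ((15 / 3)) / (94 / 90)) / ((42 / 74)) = -37 / 3948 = -0.01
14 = 14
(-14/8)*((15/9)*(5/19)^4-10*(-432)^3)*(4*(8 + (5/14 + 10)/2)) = -38769661611064695/521284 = -74373396480.74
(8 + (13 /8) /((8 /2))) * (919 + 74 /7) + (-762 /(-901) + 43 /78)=61517704285 /7871136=7815.61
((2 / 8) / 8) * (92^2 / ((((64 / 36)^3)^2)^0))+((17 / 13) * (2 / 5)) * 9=34997 / 130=269.21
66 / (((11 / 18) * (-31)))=-108 / 31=-3.48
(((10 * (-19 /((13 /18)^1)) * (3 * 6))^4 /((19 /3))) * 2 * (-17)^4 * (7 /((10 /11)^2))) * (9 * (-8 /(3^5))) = -950599130564852316979200 /28561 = -33283117907806180350.10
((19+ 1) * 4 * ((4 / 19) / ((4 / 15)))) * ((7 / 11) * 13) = 109200 / 209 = 522.49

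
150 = 150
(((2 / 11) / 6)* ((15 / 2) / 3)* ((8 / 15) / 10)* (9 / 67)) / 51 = 2 / 187935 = 0.00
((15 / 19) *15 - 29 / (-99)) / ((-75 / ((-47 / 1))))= 1072822 / 141075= 7.60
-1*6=-6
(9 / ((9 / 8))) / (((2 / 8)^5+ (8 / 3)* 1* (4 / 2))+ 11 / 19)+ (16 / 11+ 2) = 18251894 / 3796595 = 4.81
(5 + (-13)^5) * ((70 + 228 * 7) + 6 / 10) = -3093942904 / 5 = -618788580.80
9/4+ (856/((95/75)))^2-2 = 659462761/1444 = 456691.66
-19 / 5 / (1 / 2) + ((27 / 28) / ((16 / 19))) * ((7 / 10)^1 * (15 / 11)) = -45809 / 7040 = -6.51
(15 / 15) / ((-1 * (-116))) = 0.01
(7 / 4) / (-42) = -1 / 24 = -0.04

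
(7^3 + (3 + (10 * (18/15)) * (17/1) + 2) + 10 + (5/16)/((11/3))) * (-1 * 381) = -37691187/176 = -214154.47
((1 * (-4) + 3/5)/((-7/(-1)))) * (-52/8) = 221/70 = 3.16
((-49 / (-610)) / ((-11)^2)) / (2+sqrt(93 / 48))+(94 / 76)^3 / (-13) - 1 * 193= -167794044036991 / 868746947640 - 98 * sqrt(31) / 1217865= -193.15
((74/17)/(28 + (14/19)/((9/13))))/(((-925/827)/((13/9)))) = -204269/1056125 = -0.19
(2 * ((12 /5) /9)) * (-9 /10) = -12 /25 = -0.48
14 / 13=1.08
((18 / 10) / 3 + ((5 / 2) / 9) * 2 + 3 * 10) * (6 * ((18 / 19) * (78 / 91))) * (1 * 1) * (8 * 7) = 807552 / 95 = 8500.55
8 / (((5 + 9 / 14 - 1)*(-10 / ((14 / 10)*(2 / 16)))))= -0.03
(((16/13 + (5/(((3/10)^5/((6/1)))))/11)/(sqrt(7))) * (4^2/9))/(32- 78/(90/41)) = -19644160 * sqrt(7)/243243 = -213.67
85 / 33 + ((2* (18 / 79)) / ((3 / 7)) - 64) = -157361 / 2607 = -60.36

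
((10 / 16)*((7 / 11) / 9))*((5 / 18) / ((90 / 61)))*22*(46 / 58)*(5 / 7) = 35075 / 338256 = 0.10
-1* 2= -2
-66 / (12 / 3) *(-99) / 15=1089 / 10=108.90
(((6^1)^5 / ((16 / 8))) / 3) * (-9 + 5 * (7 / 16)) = -8829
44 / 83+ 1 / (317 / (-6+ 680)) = 69890 / 26311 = 2.66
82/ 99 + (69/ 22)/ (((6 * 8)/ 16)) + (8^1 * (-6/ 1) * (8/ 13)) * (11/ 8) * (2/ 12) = -12601/ 2574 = -4.90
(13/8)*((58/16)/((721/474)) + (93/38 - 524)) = -369829343/438368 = -843.65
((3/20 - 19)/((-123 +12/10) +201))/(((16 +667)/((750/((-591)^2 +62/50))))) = -1178125/1574494481472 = -0.00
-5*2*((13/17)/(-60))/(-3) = -13/306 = -0.04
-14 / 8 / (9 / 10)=-35 / 18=-1.94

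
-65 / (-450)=13 / 90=0.14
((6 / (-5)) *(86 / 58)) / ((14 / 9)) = -1161 / 1015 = -1.14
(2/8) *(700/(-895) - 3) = -677/716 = -0.95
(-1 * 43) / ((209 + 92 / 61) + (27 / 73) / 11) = -0.20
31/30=1.03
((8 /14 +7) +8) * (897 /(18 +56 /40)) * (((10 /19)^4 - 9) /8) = -81213675855 /101129096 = -803.07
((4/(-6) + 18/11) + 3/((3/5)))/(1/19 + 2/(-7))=-25.61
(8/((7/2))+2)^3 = 27000/343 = 78.72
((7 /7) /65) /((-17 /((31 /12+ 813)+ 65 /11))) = -108437 /145860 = -0.74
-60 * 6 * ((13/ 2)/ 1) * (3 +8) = -25740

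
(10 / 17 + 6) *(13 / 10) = 8.56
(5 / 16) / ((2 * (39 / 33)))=55 / 416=0.13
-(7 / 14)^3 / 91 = -1 / 728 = -0.00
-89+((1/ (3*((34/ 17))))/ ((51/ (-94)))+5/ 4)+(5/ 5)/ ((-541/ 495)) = -88.97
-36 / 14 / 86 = -9 / 301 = -0.03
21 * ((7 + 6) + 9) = 462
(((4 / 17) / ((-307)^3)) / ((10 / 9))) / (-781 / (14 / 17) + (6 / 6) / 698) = 43974 / 5698083152216615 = 0.00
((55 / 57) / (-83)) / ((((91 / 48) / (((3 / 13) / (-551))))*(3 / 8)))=0.00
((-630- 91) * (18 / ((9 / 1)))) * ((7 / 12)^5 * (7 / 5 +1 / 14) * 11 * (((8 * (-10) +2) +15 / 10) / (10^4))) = 33343121581 / 2764800000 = 12.06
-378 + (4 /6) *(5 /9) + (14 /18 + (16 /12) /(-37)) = -376511 /999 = -376.89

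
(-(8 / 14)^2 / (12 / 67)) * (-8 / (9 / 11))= 23584 / 1323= 17.83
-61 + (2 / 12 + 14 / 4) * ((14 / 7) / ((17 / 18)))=-905 / 17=-53.24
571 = 571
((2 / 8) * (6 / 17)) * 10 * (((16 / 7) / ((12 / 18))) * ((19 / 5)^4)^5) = 2706478088943308989921603272 / 2269744873046875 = 1192415112853.71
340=340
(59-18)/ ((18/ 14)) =287/ 9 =31.89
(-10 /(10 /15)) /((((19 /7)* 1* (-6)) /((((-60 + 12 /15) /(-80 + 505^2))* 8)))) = -8288 /4843955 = -0.00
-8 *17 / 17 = -8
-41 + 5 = -36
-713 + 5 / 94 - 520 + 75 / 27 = -1040723 / 846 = -1230.17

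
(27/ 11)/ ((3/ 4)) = 36/ 11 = 3.27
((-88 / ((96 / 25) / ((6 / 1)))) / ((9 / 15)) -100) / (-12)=1975 / 72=27.43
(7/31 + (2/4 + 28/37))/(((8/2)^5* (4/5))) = 0.00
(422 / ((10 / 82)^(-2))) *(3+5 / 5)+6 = 31.10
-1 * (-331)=331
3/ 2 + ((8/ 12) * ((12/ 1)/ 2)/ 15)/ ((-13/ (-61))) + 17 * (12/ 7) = 87071/ 2730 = 31.89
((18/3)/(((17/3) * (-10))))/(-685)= 9/58225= 0.00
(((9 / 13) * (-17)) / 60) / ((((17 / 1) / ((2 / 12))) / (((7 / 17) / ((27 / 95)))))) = -133 / 47736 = -0.00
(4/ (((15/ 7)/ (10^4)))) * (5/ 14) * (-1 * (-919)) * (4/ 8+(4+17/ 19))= 1883950000/ 57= 33051754.39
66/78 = 0.85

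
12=12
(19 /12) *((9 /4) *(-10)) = -285 /8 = -35.62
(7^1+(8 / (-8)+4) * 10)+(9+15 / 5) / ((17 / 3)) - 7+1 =563 / 17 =33.12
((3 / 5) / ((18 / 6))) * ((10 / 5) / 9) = 2 / 45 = 0.04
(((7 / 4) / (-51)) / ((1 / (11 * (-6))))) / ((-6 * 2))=-77 / 408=-0.19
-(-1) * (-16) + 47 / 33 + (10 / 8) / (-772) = -1485493 / 101904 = -14.58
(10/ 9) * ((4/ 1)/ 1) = 40/ 9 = 4.44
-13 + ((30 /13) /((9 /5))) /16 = -12.92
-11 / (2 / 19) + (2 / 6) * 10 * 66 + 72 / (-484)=27915 / 242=115.35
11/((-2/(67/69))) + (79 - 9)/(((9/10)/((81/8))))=53969/69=782.16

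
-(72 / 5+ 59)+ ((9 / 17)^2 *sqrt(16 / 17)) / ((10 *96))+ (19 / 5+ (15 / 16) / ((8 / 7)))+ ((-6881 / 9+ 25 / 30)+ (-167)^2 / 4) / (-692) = -77477863 / 996480+ 27 *sqrt(17) / 393040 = -77.75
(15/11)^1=15/11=1.36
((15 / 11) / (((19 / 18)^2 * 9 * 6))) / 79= 0.00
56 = 56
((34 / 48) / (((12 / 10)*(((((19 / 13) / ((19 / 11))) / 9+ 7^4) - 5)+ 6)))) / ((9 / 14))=1547 / 4047048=0.00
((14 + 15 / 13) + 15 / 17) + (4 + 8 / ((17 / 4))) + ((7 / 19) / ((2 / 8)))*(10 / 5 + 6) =141540 / 4199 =33.71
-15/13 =-1.15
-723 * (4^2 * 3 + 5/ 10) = -70131/ 2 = -35065.50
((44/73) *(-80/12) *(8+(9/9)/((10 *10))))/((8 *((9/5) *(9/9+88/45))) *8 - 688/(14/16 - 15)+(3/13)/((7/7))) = -86289060/1044002419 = -0.08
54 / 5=10.80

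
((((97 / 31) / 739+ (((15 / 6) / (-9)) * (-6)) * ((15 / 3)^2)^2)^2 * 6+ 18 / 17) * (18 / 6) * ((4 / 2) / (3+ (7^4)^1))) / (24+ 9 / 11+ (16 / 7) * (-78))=-6708965454223766503 / 63364044947893209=-105.88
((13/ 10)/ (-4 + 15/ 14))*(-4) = 364/ 205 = 1.78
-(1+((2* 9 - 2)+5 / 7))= -124 / 7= -17.71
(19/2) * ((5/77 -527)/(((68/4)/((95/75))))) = -7323607/19635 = -372.99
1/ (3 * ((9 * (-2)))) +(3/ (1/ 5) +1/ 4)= 1645/ 108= 15.23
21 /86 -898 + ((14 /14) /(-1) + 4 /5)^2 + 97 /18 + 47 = -8178538 /9675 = -845.33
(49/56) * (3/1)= 21/8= 2.62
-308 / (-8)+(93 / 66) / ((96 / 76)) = 20917 / 528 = 39.62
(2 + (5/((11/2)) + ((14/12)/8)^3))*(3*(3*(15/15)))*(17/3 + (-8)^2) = 67311623/36864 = 1825.94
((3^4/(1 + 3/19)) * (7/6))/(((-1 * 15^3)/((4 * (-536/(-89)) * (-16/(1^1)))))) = 1140608/122375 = 9.32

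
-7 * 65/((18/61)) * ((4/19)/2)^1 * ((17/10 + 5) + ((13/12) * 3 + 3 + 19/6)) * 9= -5367817/228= -23543.06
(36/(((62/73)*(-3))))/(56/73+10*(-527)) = 5329/1987379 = 0.00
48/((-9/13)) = -208/3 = -69.33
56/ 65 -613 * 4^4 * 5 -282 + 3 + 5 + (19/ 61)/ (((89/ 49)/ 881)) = -276930759151/ 352885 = -784762.06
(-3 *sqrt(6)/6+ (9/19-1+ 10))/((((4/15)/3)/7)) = 14175/19-315 *sqrt(6)/8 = 649.60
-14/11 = -1.27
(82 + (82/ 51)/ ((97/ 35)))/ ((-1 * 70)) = -204262/ 173145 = -1.18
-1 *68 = -68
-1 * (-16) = 16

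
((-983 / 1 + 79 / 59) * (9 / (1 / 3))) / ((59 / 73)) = -114156378 / 3481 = -32794.13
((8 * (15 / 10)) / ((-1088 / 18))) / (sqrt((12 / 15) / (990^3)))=-200475 * sqrt(22) / 136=-6914.05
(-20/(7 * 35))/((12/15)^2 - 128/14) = 0.01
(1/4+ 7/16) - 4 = -53/16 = -3.31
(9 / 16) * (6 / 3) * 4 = 9 / 2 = 4.50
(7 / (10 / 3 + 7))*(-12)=-8.13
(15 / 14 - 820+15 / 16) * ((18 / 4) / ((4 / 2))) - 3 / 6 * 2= -824983 / 448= -1841.48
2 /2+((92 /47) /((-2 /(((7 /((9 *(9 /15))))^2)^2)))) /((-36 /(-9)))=15441079 /49955454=0.31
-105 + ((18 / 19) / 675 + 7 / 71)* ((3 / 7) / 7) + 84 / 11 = -1769742988 / 18177775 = -97.36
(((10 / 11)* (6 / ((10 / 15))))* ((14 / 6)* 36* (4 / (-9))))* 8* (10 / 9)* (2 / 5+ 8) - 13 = -251023 / 11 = -22820.27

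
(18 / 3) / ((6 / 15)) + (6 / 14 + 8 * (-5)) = -24.57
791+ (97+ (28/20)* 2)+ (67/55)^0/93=414227/465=890.81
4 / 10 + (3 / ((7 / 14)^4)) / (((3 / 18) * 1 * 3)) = 482 / 5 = 96.40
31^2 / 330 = 961 / 330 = 2.91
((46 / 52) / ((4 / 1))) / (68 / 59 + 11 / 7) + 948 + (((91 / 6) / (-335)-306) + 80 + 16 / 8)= 5675717533 / 7839000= 724.04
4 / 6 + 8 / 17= 58 / 51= 1.14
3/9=1/3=0.33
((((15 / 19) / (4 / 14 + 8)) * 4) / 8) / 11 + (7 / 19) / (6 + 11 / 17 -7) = -75607 / 72732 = -1.04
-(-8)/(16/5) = 5/2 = 2.50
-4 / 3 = -1.33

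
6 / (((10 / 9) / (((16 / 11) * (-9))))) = -3888 / 55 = -70.69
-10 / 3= -3.33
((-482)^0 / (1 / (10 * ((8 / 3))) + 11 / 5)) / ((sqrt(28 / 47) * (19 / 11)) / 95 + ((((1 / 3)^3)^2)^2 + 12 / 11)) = 3504391733266182000 / 8552500857368035153 - 2485379921032800 * sqrt(329) / 8552500857368035153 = 0.40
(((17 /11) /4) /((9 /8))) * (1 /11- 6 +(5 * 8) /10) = -238 /363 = -0.66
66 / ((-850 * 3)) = -11 / 425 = -0.03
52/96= 13/24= 0.54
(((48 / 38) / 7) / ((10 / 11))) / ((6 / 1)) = 22 / 665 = 0.03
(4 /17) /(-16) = -1 /68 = -0.01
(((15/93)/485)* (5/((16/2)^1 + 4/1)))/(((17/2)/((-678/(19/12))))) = -6780/971261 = -0.01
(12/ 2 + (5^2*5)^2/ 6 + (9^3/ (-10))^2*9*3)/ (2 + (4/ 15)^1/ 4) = 43829771/ 620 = 70693.18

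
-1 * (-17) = 17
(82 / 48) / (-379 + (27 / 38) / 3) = -0.00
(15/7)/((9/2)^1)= 10/21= 0.48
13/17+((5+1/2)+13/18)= 1069/153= 6.99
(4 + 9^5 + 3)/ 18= 29528/ 9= 3280.89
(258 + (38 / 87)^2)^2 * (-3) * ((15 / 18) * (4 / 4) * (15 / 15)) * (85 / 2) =-405776976779825 / 57289761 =-7082888.28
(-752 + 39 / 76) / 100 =-57113 / 7600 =-7.51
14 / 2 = 7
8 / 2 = 4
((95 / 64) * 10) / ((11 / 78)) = 18525 / 176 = 105.26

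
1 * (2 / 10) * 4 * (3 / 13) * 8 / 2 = 48 / 65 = 0.74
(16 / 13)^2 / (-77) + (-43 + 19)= -312568 / 13013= -24.02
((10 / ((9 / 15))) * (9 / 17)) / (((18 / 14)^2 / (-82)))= -200900 / 459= -437.69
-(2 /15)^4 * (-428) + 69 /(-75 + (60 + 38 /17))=-57897109 /10985625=-5.27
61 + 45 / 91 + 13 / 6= 34759 / 546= 63.66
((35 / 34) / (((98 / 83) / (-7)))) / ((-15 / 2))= 83 / 102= 0.81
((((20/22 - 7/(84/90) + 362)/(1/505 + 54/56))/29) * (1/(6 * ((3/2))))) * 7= 386962310/39226473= 9.86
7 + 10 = 17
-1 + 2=1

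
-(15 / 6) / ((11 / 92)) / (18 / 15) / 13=-1.34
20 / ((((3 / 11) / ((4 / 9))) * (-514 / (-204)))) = 29920 / 2313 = 12.94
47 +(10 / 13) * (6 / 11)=6781 / 143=47.42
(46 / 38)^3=12167 / 6859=1.77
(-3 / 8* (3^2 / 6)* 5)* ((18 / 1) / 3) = -135 / 8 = -16.88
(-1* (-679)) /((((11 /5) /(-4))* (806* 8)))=-3395 /17732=-0.19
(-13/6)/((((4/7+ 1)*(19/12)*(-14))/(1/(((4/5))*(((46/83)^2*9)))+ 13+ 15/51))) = 231417433/270653328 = 0.86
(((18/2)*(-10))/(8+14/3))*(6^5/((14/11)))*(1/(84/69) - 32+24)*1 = 290127420/931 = 311629.88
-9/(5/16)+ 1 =-139/5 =-27.80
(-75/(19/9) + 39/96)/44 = -21353/26752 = -0.80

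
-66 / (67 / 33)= -32.51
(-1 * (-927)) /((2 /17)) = 15759 /2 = 7879.50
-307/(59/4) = -1228/59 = -20.81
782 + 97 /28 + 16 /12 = 66091 /84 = 786.80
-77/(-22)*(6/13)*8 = 168/13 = 12.92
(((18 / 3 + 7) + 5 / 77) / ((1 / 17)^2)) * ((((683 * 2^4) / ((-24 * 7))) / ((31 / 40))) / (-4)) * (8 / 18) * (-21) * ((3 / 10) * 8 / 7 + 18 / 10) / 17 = -4672266400 / 50127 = -93208.58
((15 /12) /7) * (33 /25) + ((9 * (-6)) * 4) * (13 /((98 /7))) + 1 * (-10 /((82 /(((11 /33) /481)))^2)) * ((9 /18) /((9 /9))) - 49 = -61091797841129 /245018239830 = -249.34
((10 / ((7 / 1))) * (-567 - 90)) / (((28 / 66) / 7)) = -108405 / 7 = -15486.43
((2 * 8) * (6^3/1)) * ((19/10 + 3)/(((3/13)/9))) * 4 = 13208832/5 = 2641766.40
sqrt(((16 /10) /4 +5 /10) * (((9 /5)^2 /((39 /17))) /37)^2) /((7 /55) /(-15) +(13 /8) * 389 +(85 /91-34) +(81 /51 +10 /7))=21629916 * sqrt(10) /1137237261955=0.00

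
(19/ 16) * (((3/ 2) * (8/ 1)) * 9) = 513/ 4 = 128.25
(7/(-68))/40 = -7/2720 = -0.00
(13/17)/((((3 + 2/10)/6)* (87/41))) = 2665/3944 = 0.68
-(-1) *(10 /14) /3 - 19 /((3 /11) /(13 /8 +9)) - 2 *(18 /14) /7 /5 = -4351457 /5880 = -740.04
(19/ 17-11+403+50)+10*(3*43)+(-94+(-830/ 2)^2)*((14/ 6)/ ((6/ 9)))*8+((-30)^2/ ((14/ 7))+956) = 81987721/ 17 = 4822807.12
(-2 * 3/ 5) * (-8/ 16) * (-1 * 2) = -6/ 5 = -1.20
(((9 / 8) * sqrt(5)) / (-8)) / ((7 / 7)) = -9 * sqrt(5) / 64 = -0.31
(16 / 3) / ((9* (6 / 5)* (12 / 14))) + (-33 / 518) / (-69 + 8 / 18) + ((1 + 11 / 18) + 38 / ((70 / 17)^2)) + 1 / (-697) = 41946515845319 / 9473097869550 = 4.43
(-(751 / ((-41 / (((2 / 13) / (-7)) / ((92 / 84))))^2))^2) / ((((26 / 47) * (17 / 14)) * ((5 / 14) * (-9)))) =374081559264 / 24956429900512079905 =0.00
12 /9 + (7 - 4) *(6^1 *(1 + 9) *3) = 1624 /3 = 541.33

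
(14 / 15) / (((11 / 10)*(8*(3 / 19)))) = 133 / 198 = 0.67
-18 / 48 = -3 / 8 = -0.38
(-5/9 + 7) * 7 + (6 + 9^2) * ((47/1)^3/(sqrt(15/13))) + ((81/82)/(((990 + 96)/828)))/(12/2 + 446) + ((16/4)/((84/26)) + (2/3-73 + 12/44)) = -59762901679/2324524356 + 3010867 * sqrt(195)/5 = 8408868.20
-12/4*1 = -3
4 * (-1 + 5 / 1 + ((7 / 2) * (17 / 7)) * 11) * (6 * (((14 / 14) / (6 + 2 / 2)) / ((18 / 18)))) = 2340 / 7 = 334.29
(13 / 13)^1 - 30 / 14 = -8 / 7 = -1.14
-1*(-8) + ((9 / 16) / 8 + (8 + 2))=2313 / 128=18.07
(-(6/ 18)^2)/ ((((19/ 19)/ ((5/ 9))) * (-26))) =5/ 2106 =0.00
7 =7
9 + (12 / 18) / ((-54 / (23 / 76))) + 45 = 332401 / 6156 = 54.00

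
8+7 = 15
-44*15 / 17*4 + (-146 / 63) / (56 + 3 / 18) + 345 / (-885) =-1105373503 / 7098231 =-155.73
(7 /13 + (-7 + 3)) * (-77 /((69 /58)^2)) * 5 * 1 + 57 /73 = 473118089 /502021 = 942.43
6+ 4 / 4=7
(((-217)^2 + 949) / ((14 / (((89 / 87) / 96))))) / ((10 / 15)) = 2137691 / 38976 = 54.85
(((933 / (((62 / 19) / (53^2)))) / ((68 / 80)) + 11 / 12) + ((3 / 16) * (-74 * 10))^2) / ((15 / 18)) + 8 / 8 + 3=1156962.22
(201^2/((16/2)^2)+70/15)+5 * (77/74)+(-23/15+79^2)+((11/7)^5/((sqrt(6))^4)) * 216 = 4141936694717/596984640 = 6938.10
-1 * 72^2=-5184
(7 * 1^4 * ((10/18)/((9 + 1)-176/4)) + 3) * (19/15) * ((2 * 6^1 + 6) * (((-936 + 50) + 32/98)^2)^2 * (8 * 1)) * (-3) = -476083525646357626006656/490008085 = -971583000811828.70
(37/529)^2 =1369/279841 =0.00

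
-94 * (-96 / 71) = 9024 / 71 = 127.10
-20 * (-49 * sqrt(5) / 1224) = 245 * sqrt(5) / 306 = 1.79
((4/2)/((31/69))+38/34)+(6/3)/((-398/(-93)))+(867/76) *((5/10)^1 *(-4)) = -66868003/3985174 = -16.78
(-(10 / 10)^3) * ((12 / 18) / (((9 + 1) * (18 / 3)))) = -1 / 90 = -0.01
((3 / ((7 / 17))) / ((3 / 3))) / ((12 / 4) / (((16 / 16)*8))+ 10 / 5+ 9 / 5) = 2040 / 1169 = 1.75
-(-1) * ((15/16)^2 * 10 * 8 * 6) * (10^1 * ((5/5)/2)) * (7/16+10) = 2818125/128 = 22016.60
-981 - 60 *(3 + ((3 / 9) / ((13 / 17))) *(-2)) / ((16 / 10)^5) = -105769451 / 106496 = -993.18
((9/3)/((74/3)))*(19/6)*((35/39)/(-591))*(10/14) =-475/1137084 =-0.00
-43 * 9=-387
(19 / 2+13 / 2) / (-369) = -16 / 369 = -0.04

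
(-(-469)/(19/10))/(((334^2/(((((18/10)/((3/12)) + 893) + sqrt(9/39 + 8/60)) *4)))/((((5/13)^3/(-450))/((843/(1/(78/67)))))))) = -707174615/688939819491222-157115 *sqrt(13845)/26868652960157658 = -0.00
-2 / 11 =-0.18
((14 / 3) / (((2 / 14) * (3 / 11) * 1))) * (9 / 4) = 539 / 2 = 269.50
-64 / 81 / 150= -32 / 6075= -0.01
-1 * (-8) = 8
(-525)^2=275625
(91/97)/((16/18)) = 819/776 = 1.06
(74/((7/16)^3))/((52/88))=6668288/4459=1495.47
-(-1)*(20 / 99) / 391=20 / 38709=0.00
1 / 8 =0.12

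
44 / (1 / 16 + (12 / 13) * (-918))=-9152 / 176243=-0.05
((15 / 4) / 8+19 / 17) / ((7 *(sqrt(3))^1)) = 863 *sqrt(3) / 11424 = 0.13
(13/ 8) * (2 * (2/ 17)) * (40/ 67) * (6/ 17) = 1560/ 19363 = 0.08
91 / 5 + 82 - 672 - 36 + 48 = -2799 / 5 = -559.80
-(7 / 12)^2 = -49 / 144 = -0.34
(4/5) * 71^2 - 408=18124/5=3624.80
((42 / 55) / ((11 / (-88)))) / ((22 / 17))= -2856 / 605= -4.72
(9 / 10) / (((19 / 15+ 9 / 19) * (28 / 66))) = 16929 / 13888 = 1.22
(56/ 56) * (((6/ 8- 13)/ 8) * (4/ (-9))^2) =-49/ 162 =-0.30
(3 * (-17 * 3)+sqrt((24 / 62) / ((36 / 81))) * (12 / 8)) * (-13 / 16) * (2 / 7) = 35.19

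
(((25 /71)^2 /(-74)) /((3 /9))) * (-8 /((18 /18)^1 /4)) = 30000 /186517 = 0.16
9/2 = 4.50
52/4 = 13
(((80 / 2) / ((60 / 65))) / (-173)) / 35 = -26 / 3633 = -0.01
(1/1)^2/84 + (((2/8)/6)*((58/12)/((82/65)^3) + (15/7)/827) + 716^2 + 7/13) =3063215472838054181/5975179426944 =512656.65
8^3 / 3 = 512 / 3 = 170.67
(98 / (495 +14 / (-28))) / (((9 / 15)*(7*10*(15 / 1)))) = 14 / 44505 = 0.00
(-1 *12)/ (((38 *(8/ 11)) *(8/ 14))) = -231/ 304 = -0.76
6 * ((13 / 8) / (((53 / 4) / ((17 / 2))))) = 6.25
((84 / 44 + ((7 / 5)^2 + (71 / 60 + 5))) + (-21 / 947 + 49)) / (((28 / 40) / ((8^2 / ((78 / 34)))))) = 14336376352 / 6093945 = 2352.56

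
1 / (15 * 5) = 1 / 75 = 0.01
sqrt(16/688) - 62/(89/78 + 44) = -4836/3521 + sqrt(43)/43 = -1.22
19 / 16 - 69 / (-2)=571 / 16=35.69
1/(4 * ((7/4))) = 1/7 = 0.14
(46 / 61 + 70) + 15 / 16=69971 / 976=71.69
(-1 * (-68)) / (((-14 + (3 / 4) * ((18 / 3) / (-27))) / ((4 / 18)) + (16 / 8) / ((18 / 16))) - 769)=-2448 / 29915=-0.08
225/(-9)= -25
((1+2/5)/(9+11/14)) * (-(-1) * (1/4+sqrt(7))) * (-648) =-63504 * sqrt(7)/685 - 15876/685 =-268.46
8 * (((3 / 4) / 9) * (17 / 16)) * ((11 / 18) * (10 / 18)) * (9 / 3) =935 / 1296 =0.72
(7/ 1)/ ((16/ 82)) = 287/ 8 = 35.88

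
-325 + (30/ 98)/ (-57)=-302580/ 931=-325.01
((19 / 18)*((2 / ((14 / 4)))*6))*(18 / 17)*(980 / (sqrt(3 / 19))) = 21280*sqrt(57) / 17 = 9450.62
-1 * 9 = -9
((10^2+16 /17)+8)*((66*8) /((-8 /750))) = -91674000 /17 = -5392588.24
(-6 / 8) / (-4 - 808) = 3 / 3248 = 0.00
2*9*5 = 90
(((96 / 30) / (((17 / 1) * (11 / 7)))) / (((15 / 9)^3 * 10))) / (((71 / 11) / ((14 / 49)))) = 432 / 3771875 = 0.00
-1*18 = -18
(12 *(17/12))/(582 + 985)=17/1567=0.01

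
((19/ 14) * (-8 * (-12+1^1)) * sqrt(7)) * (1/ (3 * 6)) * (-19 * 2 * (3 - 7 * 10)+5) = 1066318 * sqrt(7)/ 63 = 44781.15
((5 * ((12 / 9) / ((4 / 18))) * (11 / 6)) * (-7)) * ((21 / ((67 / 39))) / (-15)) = 21021 / 67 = 313.75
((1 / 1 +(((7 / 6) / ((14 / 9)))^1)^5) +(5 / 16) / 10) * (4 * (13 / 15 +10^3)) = 6500629 / 1280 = 5078.62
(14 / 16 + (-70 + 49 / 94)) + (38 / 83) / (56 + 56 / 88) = -1333676487 / 19442584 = -68.60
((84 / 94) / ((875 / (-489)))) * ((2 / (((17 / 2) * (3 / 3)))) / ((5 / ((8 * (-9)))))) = 844992 / 499375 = 1.69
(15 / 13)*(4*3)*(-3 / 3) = -13.85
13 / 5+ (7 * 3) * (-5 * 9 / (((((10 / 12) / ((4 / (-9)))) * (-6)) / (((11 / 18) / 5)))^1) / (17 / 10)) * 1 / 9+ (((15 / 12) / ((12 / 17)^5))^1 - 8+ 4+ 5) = 851239033 / 84602880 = 10.06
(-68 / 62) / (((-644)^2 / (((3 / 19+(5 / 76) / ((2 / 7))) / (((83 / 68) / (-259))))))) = 630887 / 2896456976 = 0.00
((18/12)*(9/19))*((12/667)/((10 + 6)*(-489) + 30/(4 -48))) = -0.00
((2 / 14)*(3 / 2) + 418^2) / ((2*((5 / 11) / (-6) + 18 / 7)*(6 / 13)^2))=4547372401 / 27672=164331.18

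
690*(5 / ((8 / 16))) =6900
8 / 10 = 4 / 5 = 0.80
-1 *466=-466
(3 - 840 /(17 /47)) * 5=-197145 /17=-11596.76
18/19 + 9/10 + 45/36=1177/380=3.10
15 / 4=3.75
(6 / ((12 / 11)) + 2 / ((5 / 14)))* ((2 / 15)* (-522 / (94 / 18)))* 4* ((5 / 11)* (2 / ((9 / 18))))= -2781216 / 2585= -1075.91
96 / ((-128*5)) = -3 / 20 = -0.15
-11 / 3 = -3.67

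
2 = 2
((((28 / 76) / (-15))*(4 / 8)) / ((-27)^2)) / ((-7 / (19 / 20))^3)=361 / 8573040000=0.00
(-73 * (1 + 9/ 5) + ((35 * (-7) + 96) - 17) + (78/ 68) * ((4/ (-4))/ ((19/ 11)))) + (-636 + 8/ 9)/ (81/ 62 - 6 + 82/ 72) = -2465223959/ 12813410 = -192.39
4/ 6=2/ 3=0.67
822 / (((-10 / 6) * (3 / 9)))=-7398 / 5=-1479.60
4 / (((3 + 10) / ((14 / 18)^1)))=28 / 117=0.24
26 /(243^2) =26 /59049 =0.00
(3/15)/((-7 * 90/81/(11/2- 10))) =0.12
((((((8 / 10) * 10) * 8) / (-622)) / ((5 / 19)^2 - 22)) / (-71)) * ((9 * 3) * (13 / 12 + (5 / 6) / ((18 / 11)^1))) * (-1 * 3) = 496736 / 58271759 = 0.01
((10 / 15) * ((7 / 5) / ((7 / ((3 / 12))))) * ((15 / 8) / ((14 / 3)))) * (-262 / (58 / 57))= -22401 / 6496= -3.45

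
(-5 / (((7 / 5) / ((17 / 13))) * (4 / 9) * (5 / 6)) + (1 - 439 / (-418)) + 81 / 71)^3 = -2057432566352323796875 / 2462283650836558549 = -835.58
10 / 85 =2 / 17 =0.12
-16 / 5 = -3.20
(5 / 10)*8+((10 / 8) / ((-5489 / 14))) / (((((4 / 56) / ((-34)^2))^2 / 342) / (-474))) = 743043494089796 / 5489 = 135369556219.67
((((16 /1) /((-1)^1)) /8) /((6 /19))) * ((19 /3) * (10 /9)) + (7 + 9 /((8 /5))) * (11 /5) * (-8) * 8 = -737978 /405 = -1822.17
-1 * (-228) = 228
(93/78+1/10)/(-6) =-14/65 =-0.22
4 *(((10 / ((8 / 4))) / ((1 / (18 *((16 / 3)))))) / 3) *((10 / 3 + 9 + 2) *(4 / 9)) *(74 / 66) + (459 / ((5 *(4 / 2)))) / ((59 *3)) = 2403182723 / 525690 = 4571.48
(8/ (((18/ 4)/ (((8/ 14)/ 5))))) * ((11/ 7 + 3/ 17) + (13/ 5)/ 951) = 0.36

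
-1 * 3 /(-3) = 1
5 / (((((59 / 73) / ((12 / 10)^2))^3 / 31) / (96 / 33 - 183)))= -1114608246881472 / 7059903125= -157878.69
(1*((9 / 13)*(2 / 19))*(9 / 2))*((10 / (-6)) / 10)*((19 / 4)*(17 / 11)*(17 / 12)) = -2601 / 4576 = -0.57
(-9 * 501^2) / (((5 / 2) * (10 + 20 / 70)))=-1757007 / 20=-87850.35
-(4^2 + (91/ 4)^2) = -8537/ 16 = -533.56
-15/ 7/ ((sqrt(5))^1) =-3* sqrt(5)/ 7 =-0.96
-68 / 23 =-2.96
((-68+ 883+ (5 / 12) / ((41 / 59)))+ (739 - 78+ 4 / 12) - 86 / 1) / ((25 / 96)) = 5474712 / 1025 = 5341.18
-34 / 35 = -0.97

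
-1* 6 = -6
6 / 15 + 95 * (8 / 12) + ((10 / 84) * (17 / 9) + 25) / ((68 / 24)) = 388967 / 5355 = 72.64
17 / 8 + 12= 113 / 8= 14.12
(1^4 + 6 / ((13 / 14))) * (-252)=-24444 / 13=-1880.31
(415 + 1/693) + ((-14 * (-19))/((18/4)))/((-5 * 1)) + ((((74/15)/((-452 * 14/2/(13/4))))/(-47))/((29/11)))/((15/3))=2868893488921/7115677800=403.18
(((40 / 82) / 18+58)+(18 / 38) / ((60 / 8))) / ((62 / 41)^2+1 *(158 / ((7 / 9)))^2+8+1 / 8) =32728281488 / 23255868727575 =0.00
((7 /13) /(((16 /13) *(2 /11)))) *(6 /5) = 2.89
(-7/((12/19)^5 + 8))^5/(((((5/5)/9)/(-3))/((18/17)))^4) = -5454504674574184429386989654838786013328335893/16946231374226384503871231586371239122944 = -321871.25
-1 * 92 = -92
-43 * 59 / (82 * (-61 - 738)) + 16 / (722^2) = 330886449 / 8538371278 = 0.04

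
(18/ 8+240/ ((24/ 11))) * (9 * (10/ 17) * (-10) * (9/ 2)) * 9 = -8183025/ 34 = -240677.21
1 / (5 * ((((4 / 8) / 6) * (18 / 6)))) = 4 / 5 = 0.80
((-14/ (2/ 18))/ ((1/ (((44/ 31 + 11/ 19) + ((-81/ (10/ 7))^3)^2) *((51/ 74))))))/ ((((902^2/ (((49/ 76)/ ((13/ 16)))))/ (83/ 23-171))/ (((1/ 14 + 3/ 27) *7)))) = 64770054167808950469243/ 107605046120000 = 601923947.84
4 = 4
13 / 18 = 0.72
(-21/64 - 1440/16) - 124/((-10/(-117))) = -493161/320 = -1541.13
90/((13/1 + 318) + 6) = 90/337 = 0.27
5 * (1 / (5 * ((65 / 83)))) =83 / 65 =1.28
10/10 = 1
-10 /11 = -0.91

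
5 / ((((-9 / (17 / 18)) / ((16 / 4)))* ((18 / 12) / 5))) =-1700 / 243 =-7.00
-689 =-689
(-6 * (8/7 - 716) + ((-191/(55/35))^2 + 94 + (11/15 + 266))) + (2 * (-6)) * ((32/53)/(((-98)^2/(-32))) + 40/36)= 1494327911206/76988065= 19409.86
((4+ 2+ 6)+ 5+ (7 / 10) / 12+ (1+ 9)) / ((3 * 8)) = 3247 / 2880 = 1.13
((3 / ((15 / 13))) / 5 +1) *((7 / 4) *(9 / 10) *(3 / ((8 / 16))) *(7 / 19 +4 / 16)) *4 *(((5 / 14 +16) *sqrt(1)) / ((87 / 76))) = 1840473 / 3625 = 507.72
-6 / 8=-3 / 4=-0.75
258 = 258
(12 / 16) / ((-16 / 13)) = -39 / 64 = -0.61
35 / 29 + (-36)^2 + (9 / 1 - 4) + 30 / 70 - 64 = 251443 / 203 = 1238.64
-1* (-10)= 10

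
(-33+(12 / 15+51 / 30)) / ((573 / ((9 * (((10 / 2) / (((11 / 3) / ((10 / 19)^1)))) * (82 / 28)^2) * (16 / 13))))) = -92286900 / 25428403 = -3.63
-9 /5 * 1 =-9 /5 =-1.80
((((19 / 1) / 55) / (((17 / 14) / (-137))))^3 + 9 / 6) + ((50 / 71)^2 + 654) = -482519179977680191 / 8241030580750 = -58550.83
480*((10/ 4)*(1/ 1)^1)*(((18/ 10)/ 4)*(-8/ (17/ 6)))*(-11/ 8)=35640/ 17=2096.47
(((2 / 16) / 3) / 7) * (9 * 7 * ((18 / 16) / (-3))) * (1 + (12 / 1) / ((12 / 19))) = -45 / 16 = -2.81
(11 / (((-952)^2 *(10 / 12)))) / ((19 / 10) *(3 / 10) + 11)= 165 / 131074216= 0.00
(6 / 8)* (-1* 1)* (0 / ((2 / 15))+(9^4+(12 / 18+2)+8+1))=-9859 / 2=-4929.50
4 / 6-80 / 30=-2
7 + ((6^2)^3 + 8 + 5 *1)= 46676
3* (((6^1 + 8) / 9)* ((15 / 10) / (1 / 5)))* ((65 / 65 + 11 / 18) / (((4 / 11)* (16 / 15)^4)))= 62803125 / 524288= 119.79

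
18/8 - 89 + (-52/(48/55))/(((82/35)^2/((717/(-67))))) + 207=426028473/1802032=236.42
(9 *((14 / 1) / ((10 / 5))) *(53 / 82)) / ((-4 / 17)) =-173.06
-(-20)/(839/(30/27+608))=109640/7551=14.52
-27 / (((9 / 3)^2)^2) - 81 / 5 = -248 / 15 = -16.53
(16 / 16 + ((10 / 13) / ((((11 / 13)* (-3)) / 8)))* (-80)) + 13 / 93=66522 / 341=195.08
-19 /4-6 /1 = -43 /4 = -10.75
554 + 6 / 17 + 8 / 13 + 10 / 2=123753 / 221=559.97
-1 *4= -4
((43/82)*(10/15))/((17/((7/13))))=301/27183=0.01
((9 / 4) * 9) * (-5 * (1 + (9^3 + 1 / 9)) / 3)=-98565 / 4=-24641.25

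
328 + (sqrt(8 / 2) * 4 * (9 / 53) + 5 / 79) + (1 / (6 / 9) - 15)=2645529 / 8374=315.92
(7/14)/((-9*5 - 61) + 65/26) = -1/207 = -0.00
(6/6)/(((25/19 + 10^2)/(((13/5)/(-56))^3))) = -41743/42257600000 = -0.00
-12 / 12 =-1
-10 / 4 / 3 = -5 / 6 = -0.83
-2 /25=-0.08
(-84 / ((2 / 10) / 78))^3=-35158608576000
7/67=0.10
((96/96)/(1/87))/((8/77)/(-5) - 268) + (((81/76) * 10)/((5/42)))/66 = 1.03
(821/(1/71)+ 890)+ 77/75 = 4438652/75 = 59182.03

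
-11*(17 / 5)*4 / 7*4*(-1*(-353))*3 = -3168528 / 35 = -90529.37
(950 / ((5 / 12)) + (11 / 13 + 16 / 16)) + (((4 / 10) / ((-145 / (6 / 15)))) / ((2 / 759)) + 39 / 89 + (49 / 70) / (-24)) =459374746577 / 201318000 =2281.84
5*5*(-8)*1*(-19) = 3800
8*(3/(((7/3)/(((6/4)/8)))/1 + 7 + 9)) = 27/32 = 0.84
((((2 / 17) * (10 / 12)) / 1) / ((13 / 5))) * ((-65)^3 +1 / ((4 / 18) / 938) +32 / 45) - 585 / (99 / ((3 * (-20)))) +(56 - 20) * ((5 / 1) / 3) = -642038620 / 65637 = -9781.66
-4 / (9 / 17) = -68 / 9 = -7.56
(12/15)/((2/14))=28/5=5.60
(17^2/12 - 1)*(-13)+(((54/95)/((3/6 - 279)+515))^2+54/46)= -166578201189011/557286566100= -298.91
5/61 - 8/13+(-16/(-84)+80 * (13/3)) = 1922443/5551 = 346.32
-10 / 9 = -1.11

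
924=924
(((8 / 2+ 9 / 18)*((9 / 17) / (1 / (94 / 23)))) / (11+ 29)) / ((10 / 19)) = 0.46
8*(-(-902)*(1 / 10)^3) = 7.22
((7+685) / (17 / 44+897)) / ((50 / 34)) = 517616 / 987125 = 0.52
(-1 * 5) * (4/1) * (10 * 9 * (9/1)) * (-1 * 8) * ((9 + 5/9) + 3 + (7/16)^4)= 1671114825/1024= 1631948.07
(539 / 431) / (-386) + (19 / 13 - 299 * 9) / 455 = -5820009009 / 984054890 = -5.91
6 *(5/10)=3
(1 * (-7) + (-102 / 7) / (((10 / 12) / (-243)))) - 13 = 148016 / 35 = 4229.03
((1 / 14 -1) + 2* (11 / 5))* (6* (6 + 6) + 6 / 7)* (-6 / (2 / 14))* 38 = -2825604 / 7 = -403657.71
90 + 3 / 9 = 271 / 3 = 90.33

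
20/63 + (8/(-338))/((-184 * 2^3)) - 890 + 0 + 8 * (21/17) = -58601406001/66607632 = -879.80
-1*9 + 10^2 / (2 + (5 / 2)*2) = 5.29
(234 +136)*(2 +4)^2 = 13320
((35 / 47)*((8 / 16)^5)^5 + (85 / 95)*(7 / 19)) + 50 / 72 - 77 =-75.98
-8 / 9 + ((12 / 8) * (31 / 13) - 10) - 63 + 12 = -13645 / 234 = -58.31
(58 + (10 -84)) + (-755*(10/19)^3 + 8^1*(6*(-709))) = -34158.07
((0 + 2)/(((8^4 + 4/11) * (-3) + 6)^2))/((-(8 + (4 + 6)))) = -121/164302136964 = -0.00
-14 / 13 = -1.08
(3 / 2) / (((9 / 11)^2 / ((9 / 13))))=121 / 78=1.55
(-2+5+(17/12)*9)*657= 41391/4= 10347.75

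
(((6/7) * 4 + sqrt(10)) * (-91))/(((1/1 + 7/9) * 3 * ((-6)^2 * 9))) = -0.35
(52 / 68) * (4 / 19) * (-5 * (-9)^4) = -1705860 / 323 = -5281.30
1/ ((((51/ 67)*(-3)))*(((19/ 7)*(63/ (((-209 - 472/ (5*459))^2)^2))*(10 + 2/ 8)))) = -14241617293825618475243788/ 29757891600125476875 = -478582.87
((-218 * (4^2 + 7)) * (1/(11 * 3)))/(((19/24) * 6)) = -20056/627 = -31.99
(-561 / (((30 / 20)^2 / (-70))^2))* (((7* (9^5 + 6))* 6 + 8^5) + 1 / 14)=-36843734989600 / 27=-1364582777392.59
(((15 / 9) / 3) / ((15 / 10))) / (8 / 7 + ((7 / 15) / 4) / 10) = 14000 / 43641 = 0.32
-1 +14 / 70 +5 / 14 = -0.44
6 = 6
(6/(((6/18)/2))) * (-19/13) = -684/13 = -52.62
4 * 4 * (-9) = -144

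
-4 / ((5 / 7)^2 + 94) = -196 / 4631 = -0.04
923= 923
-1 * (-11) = 11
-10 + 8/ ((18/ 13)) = -38/ 9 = -4.22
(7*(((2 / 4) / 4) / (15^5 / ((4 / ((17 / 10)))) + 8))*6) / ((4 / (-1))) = -21 / 5163878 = -0.00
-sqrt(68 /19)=-2 * sqrt(323) /19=-1.89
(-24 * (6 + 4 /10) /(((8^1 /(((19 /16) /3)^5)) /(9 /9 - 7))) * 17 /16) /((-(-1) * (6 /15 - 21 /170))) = 715592611 /166330368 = 4.30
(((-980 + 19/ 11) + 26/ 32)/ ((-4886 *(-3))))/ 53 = -172033/ 136729824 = -0.00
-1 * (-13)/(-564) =-13/564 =-0.02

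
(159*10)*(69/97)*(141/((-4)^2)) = 7734555/776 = 9967.21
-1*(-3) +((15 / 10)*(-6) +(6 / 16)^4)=-5.98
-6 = -6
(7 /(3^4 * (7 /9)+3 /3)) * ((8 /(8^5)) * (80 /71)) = 35 /1163264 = 0.00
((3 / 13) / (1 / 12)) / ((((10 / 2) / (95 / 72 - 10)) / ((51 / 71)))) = -6375 / 1846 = -3.45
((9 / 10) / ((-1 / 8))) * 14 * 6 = -3024 / 5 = -604.80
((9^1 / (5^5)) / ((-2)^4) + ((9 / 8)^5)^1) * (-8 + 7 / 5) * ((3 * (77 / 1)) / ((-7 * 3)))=66990400191 / 512000000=130.84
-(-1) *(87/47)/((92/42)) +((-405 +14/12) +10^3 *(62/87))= 9707387/31349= 309.66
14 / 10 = 1.40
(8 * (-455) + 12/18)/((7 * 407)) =-10918/8547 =-1.28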